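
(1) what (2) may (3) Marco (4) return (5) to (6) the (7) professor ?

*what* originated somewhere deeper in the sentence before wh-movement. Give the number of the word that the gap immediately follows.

Before movement: Marco may return what to the professor.
'what' is the direct object of 'return'. It moves to the left edge, and the trace sits right after 'return':
What may Marco return ___ to the professor?
'return' is word 4.

4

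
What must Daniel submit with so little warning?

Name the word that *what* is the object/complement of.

Underlying clause: Daniel must submit what with so little warning.
'what' functions as the direct object of 'submit'. It moves to the left edge, and the trace sits right after 'submit':
What must Daniel submit ___ with so little warning?

submit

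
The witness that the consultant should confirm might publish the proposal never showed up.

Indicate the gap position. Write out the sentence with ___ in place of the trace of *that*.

'that' functions as the subject of the clause embedded under 'confirm'. The gap is right after 'confirm'.

The witness that the consultant should confirm ___ might publish the proposal never showed up.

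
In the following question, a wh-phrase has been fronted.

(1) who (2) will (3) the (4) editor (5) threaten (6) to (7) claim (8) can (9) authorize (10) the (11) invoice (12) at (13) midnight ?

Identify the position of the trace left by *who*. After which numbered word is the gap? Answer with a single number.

7

Before movement: The editor will threaten to claim who can authorize the invoice at midnight.
The filler 'who' is interpreted as the subject of the clause embedded under 'claim'. Fronting leaves a gap immediately after 'claim':
Who will the editor threaten to claim ___ can authorize the invoice at midnight?
'claim' is word 7.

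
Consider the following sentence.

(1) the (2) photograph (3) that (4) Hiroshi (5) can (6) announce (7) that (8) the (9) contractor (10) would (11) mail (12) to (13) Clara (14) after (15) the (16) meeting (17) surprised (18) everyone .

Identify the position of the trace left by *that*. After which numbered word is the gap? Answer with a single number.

11

The filler 'that' is interpreted as the direct object of 'mail'. Wh-movement fronts it, leaving a gap right after 'mail':
The photograph that Hiroshi can announce that the contractor would mail ___ to Clara after the meeting surprised everyone.
'mail' is word 11.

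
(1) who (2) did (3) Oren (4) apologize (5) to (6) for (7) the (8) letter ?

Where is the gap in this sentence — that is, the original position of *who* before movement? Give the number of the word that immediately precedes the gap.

5

Pre-movement form: Oren did apologize to who for the letter.
'who' functions as the object of the preposition 'to'. Fronting leaves a gap immediately after 'to':
Who did Oren apologize to ___ for the letter?
'to' is word 5.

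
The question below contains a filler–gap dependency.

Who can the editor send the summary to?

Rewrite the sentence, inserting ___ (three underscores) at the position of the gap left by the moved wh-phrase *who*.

Who can the editor send the summary to ___?

Before movement: The editor can send the summary to who.
'who' is the object of the preposition 'to' (recipient of 'send'). The gap is right after 'to'.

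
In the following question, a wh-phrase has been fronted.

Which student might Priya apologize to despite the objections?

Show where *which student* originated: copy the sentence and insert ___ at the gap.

In situ: Priya might apologize to which student despite the objections.
The filler 'which student' is interpreted as the object of the preposition 'to'. The gap is right after 'to'.

Which student might Priya apologize to ___ despite the objections?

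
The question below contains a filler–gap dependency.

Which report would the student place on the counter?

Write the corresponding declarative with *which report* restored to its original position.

The student would place which report on the counter.

'which report' is the direct object of 'place'. Fronting leaves a gap immediately after 'place':
Which report would the student place ___ on the counter?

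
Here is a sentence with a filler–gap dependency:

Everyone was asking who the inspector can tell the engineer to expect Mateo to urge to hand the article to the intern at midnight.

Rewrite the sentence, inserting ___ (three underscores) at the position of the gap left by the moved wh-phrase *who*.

Everyone was asking who the inspector can tell the engineer to expect Mateo to urge ___ to hand the article to the intern at midnight.

Underlying clause: The inspector can tell the engineer to expect Mateo to urge who to hand the article to the intern at midnight.
'who' is the direct object of 'urge'. The gap is right after 'urge'.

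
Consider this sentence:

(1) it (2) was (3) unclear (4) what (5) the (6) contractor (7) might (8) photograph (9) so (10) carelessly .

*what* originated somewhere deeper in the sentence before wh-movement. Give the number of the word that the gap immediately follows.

Pre-movement form: The contractor might photograph what so carelessly.
'what' functions as the direct object of 'photograph'. Fronting leaves a gap immediately after 'photograph':
It was unclear what the contractor might photograph ___ so carelessly.
'photograph' is word 8.

8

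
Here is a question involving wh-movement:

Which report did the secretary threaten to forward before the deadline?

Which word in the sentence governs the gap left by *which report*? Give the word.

Before movement: The secretary did threaten to forward which report before the deadline.
'which report' is the direct object of 'forward'. Wh-movement fronts it, leaving a gap right after 'forward':
Which report did the secretary threaten to forward ___ before the deadline?

forward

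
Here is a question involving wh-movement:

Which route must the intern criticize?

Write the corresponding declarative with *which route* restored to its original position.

'which route' functions as the direct object of 'criticize'. It moves to the left edge, and the trace sits right after 'criticize':
Which route must the intern criticize ___?

The intern must criticize which route.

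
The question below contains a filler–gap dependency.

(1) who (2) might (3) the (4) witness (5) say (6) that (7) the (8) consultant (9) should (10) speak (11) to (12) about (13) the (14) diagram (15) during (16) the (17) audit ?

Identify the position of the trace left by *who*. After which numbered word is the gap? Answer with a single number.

11

Before movement: The witness might say that the consultant should speak to who about the diagram during the audit.
'who' functions as the object of the preposition 'to'. Wh-movement fronts it, leaving a gap right after 'to':
Who might the witness say that the consultant should speak to ___ about the diagram during the audit?
'to' is word 11.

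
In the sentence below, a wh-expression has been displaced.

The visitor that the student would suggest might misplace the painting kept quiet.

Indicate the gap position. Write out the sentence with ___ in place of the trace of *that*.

The filler 'that' is interpreted as the subject of the clause embedded under 'suggest'. The gap is right after 'suggest'.

The visitor that the student would suggest ___ might misplace the painting kept quiet.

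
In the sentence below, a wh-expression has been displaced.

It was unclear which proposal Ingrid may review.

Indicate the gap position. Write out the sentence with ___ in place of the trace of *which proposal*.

Pre-movement form: Ingrid may review which proposal.
The filler 'which proposal' is interpreted as the direct object of 'review'. The gap is right after 'review'.

It was unclear which proposal Ingrid may review ___.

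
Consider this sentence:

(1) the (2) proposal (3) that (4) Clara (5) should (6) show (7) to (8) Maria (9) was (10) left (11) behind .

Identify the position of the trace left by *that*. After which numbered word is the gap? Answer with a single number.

The filler 'that' is interpreted as the direct object of 'show'. Wh-movement fronts it, leaving a gap right after 'show':
The proposal that Clara should show ___ to Maria was left behind.
'show' is word 6.

6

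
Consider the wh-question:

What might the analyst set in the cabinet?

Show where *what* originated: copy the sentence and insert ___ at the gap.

Before movement: The analyst might set what in the cabinet.
'what' is the direct object of 'set'. The gap is right after 'set'.

What might the analyst set ___ in the cabinet?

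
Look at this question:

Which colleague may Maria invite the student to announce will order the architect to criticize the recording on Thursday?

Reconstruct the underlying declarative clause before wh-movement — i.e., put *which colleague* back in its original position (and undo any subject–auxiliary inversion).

The filler 'which colleague' is interpreted as the subject of the clause embedded under 'announce'. It moves to the left edge, and the trace sits right after 'announce':
Which colleague may Maria invite the student to announce ___ will order the architect to criticize the recording on Thursday?

Maria may invite the student to announce which colleague will order the architect to criticize the recording on Thursday.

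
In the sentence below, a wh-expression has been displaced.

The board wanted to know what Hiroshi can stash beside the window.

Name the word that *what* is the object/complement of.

In situ: Hiroshi can stash what beside the window.
'what' functions as the direct object of 'stash'. Wh-movement fronts it, leaving a gap right after 'stash':
The board wanted to know what Hiroshi can stash ___ beside the window.

stash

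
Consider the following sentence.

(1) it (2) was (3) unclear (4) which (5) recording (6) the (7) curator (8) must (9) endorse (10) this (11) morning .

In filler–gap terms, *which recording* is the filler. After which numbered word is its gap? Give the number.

Pre-movement form: The curator must endorse which recording this morning.
The filler 'which recording' is interpreted as the direct object of 'endorse'. Wh-movement fronts it, leaving a gap right after 'endorse':
It was unclear which recording the curator must endorse ___ this morning.
'endorse' is word 9.

9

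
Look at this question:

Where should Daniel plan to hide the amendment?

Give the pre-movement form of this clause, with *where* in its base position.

Daniel should plan to hide the amendment where.

'where' is the locative complement of 'hide'. It moves to the left edge, and the trace sits right after 'amendment':
Where should Daniel plan to hide the amendment ___?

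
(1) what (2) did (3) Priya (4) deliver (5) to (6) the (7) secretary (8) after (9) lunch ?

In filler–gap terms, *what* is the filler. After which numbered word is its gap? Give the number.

4

In situ: Priya did deliver what to the secretary after lunch.
'what' is the direct object of 'deliver'. It moves to the left edge, and the trace sits right after 'deliver':
What did Priya deliver ___ to the secretary after lunch?
'deliver' is word 4.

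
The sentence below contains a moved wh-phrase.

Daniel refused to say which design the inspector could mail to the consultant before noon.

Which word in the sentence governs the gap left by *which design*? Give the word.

mail

In situ: The inspector could mail which design to the consultant before noon.
'which design' is the direct object of 'mail'. It moves to the left edge, and the trace sits right after 'mail':
Daniel refused to say which design the inspector could mail ___ to the consultant before noon.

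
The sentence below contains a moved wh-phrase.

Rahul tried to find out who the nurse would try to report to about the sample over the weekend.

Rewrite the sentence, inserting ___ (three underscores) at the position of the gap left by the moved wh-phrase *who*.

Rahul tried to find out who the nurse would try to report to ___ about the sample over the weekend.

Underlying clause: The nurse would try to report to who about the sample over the weekend.
'who' functions as the object of the preposition 'to'. The gap is right after 'to'.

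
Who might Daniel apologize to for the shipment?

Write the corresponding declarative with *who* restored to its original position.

'who' is the object of the preposition 'to'. Wh-movement fronts it, leaving a gap right after 'to':
Who might Daniel apologize to ___ for the shipment?

Daniel might apologize to who for the shipment.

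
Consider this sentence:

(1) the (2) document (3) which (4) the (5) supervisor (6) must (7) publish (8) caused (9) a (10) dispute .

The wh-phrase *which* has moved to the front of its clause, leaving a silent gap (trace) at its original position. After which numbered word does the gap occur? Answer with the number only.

'which' functions as the direct object of 'publish'. Wh-movement fronts it, leaving a gap right after 'publish':
The document which the supervisor must publish ___ caused a dispute.
'publish' is word 7.

7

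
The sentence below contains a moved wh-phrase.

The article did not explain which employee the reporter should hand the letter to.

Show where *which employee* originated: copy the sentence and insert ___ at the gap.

Pre-movement form: The reporter should hand the letter to which employee.
The filler 'which employee' is interpreted as the object of the preposition 'to' (recipient of 'hand'). The gap is right after 'to'.

The article did not explain which employee the reporter should hand the letter to ___.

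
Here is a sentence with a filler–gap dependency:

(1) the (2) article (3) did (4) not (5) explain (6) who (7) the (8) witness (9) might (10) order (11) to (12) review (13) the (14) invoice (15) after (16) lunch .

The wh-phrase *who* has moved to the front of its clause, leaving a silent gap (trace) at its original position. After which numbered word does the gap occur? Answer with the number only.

10

Underlying clause: The witness might order who to review the invoice after lunch.
'who' is the direct object of 'order'. It moves to the left edge, and the trace sits right after 'order':
The article did not explain who the witness might order ___ to review the invoice after lunch.
'order' is word 10.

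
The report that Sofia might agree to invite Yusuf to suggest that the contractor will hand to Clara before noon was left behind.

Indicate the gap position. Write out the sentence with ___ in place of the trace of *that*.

The filler 'that' is interpreted as the direct object of 'hand'. The gap is right after 'hand'.

The report that Sofia might agree to invite Yusuf to suggest that the contractor will hand ___ to Clara before noon was left behind.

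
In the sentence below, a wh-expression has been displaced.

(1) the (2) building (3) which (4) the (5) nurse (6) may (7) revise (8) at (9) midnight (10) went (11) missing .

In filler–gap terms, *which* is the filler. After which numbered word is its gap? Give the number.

'which' is the direct object of 'revise'. It moves to the left edge, and the trace sits right after 'revise':
The building which the nurse may revise ___ at midnight went missing.
'revise' is word 7.

7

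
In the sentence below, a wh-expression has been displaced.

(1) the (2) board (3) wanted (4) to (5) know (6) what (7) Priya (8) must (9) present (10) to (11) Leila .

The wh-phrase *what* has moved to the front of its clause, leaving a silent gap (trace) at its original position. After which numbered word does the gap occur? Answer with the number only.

Pre-movement form: Priya must present what to Leila.
The filler 'what' is interpreted as the direct object of 'present'. Wh-movement fronts it, leaving a gap right after 'present':
The board wanted to know what Priya must present ___ to Leila.
'present' is word 9.

9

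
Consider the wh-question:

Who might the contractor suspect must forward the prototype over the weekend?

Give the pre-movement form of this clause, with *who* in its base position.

The contractor might suspect who must forward the prototype over the weekend.

The filler 'who' is interpreted as the subject of the clause embedded under 'suspect'. Fronting leaves a gap immediately after 'suspect':
Who might the contractor suspect ___ must forward the prototype over the weekend?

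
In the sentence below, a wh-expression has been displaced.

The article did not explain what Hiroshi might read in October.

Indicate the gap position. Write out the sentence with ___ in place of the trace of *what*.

The article did not explain what Hiroshi might read ___ in October.

In situ: Hiroshi might read what in October.
'what' functions as the direct object of 'read'. The gap is right after 'read'.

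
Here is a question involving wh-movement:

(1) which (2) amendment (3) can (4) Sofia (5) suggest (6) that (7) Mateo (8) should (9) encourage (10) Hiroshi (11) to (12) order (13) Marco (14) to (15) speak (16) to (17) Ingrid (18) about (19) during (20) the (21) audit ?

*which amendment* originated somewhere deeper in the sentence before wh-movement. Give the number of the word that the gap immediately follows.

18

Before movement: Sofia can suggest that Mateo should encourage Hiroshi to order Marco to speak to Ingrid about which amendment during the audit.
'which amendment' functions as the object of the preposition 'about'. Fronting leaves a gap immediately after 'about':
Which amendment can Sofia suggest that Mateo should encourage Hiroshi to order Marco to speak to Ingrid about ___ during the audit?
'about' is word 18.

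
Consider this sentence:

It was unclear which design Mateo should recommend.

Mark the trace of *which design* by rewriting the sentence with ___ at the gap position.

Pre-movement form: Mateo should recommend which design.
'which design' functions as the direct object of 'recommend'. The gap is right after 'recommend'.

It was unclear which design Mateo should recommend ___.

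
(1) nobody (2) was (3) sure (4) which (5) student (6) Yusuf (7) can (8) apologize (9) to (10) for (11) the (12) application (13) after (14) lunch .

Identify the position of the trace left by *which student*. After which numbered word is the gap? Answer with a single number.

9

In situ: Yusuf can apologize to which student for the application after lunch.
'which student' functions as the object of the preposition 'to'. Fronting leaves a gap immediately after 'to':
Nobody was sure which student Yusuf can apologize to ___ for the application after lunch.
'to' is word 9.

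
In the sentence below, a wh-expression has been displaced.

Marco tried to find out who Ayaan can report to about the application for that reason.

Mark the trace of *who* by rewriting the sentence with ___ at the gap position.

Marco tried to find out who Ayaan can report to ___ about the application for that reason.

Before movement: Ayaan can report to who about the application for that reason.
'who' is the object of the preposition 'to'. The gap is right after 'to'.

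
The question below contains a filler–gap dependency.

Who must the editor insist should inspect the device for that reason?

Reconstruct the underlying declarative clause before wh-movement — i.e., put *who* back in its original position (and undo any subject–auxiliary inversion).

The filler 'who' is interpreted as the subject of the clause embedded under 'insist'. Wh-movement fronts it, leaving a gap right after 'insist':
Who must the editor insist ___ should inspect the device for that reason?

The editor must insist who should inspect the device for that reason.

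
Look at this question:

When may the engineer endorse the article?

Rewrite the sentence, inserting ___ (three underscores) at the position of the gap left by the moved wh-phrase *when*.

Underlying clause: The engineer may endorse the article when.
'when' is the temporal adjunct. The gap is right after 'article'.

When may the engineer endorse the article ___?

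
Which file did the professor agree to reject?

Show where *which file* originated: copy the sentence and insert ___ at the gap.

Which file did the professor agree to reject ___?

Underlying clause: The professor did agree to reject which file.
'which file' is the direct object of 'reject'. The gap is right after 'reject'.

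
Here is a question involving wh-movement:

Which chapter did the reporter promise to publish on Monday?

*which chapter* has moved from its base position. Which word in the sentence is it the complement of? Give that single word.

publish

Pre-movement form: The reporter did promise to publish which chapter on Monday.
'which chapter' is the direct object of 'publish'. Fronting leaves a gap immediately after 'publish':
Which chapter did the reporter promise to publish ___ on Monday?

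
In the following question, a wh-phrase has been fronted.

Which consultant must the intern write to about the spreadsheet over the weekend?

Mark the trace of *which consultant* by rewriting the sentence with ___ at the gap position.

In situ: The intern must write to which consultant about the spreadsheet over the weekend.
The filler 'which consultant' is interpreted as the object of the preposition 'to'. The gap is right after 'to'.

Which consultant must the intern write to ___ about the spreadsheet over the weekend?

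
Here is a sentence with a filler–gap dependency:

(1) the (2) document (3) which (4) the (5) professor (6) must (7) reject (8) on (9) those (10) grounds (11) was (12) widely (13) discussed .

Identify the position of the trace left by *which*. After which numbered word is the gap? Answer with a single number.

'which' functions as the direct object of 'reject'. It moves to the left edge, and the trace sits right after 'reject':
The document which the professor must reject ___ on those grounds was widely discussed.
'reject' is word 7.

7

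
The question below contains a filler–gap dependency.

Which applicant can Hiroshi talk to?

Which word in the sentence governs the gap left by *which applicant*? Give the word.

Before movement: Hiroshi can talk to which applicant.
'which applicant' functions as the object of the preposition 'to'. It moves to the left edge, and the trace sits right after 'to':
Which applicant can Hiroshi talk to ___?

to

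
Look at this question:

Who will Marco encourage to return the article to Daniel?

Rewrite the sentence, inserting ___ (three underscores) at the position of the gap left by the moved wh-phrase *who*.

In situ: Marco will encourage who to return the article to Daniel.
'who' is the direct object of 'encourage'. The gap is right after 'encourage'.

Who will Marco encourage ___ to return the article to Daniel?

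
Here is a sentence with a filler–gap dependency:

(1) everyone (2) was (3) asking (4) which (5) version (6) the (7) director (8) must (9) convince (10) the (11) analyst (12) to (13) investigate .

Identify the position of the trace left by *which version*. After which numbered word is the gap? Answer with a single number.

Pre-movement form: The director must convince the analyst to investigate which version.
The filler 'which version' is interpreted as the direct object of 'investigate'. It moves to the left edge, and the trace sits right after 'investigate':
Everyone was asking which version the director must convince the analyst to investigate ___.
'investigate' is word 13.

13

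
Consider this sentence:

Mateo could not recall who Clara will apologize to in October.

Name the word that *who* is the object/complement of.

to

In situ: Clara will apologize to who in October.
'who' is the object of the preposition 'to'. Fronting leaves a gap immediately after 'to':
Mateo could not recall who Clara will apologize to ___ in October.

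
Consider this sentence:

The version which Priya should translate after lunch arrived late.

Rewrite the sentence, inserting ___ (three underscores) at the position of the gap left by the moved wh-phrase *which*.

The version which Priya should translate ___ after lunch arrived late.

The filler 'which' is interpreted as the direct object of 'translate'. The gap is right after 'translate'.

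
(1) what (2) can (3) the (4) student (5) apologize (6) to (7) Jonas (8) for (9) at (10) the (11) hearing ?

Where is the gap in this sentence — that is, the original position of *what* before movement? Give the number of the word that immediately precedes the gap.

Underlying clause: The student can apologize to Jonas for what at the hearing.
'what' functions as the object of the preposition 'for'. It moves to the left edge, and the trace sits right after 'for':
What can the student apologize to Jonas for ___ at the hearing?
'for' is word 8.

8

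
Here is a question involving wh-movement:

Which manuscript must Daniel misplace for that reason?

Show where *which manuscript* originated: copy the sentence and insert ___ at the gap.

Pre-movement form: Daniel must misplace which manuscript for that reason.
'which manuscript' is the direct object of 'misplace'. The gap is right after 'misplace'.

Which manuscript must Daniel misplace ___ for that reason?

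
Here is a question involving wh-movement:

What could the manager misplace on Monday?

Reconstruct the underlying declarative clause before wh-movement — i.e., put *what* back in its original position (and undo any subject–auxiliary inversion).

The manager could misplace what on Monday.

'what' functions as the direct object of 'misplace'. Wh-movement fronts it, leaving a gap right after 'misplace':
What could the manager misplace ___ on Monday?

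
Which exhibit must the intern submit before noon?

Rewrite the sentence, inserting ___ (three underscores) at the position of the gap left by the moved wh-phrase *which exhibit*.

Which exhibit must the intern submit ___ before noon?

Underlying clause: The intern must submit which exhibit before noon.
'which exhibit' is the direct object of 'submit'. The gap is right after 'submit'.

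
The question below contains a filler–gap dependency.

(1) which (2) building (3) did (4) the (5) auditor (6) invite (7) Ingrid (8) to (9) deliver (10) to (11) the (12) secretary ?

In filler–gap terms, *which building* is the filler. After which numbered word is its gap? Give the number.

9

Before movement: The auditor did invite Ingrid to deliver which building to the secretary.
The filler 'which building' is interpreted as the direct object of 'deliver'. It moves to the left edge, and the trace sits right after 'deliver':
Which building did the auditor invite Ingrid to deliver ___ to the secretary?
'deliver' is word 9.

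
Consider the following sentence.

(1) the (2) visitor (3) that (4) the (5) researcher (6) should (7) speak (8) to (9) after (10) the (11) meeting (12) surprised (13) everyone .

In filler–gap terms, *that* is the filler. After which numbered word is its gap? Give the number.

8

The filler 'that' is interpreted as the object of the preposition 'to'. It moves to the left edge, and the trace sits right after 'to':
The visitor that the researcher should speak to ___ after the meeting surprised everyone.
'to' is word 8.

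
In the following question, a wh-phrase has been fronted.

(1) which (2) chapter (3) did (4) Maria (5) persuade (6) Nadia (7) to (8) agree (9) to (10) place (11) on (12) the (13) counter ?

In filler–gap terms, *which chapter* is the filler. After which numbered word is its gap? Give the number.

10

Before movement: Maria did persuade Nadia to agree to place which chapter on the counter.
'which chapter' functions as the direct object of 'place'. Wh-movement fronts it, leaving a gap right after 'place':
Which chapter did Maria persuade Nadia to agree to place ___ on the counter?
'place' is word 10.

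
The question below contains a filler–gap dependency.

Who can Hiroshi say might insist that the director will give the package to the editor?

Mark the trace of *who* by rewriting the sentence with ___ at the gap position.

In situ: Hiroshi can say who might insist that the director will give the package to the editor.
'who' functions as the subject of the clause embedded under 'say'. The gap is right after 'say'.

Who can Hiroshi say ___ might insist that the director will give the package to the editor?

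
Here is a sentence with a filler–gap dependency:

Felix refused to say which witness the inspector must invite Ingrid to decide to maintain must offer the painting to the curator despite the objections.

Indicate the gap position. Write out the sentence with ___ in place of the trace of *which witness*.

Felix refused to say which witness the inspector must invite Ingrid to decide to maintain ___ must offer the painting to the curator despite the objections.

Pre-movement form: The inspector must invite Ingrid to decide to maintain which witness must offer the painting to the curator despite the objections.
'which witness' is the subject of the clause embedded under 'maintain'. The gap is right after 'maintain'.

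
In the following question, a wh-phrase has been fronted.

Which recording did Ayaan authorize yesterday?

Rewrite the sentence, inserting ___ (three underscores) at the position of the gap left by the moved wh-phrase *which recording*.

Before movement: Ayaan did authorize which recording yesterday.
The filler 'which recording' is interpreted as the direct object of 'authorize'. The gap is right after 'authorize'.

Which recording did Ayaan authorize ___ yesterday?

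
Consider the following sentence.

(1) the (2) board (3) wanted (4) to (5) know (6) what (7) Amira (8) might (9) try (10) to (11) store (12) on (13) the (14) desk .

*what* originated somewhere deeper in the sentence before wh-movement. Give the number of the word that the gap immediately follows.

11

Pre-movement form: Amira might try to store what on the desk.
The filler 'what' is interpreted as the direct object of 'store'. Fronting leaves a gap immediately after 'store':
The board wanted to know what Amira might try to store ___ on the desk.
'store' is word 11.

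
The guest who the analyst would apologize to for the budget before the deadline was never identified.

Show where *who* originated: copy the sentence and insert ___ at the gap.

The guest who the analyst would apologize to ___ for the budget before the deadline was never identified.

The filler 'who' is interpreted as the object of the preposition 'to'. The gap is right after 'to'.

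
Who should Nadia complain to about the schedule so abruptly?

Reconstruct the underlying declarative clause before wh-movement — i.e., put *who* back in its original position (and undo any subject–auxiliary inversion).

'who' is the object of the preposition 'to'. Wh-movement fronts it, leaving a gap right after 'to':
Who should Nadia complain to ___ about the schedule so abruptly?

Nadia should complain to who about the schedule so abruptly.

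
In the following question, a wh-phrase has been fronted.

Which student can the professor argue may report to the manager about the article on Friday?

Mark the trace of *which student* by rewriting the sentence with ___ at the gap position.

Underlying clause: The professor can argue which student may report to the manager about the article on Friday.
'which student' functions as the subject of the clause embedded under 'argue'. The gap is right after 'argue'.

Which student can the professor argue ___ may report to the manager about the article on Friday?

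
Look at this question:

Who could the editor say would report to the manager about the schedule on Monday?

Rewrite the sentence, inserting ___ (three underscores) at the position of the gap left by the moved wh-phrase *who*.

Who could the editor say ___ would report to the manager about the schedule on Monday?

Pre-movement form: The editor could say who would report to the manager about the schedule on Monday.
'who' is the subject of the clause embedded under 'say'. The gap is right after 'say'.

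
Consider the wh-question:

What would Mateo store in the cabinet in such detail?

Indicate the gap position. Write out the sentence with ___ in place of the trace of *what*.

What would Mateo store ___ in the cabinet in such detail?

Underlying clause: Mateo would store what in the cabinet in such detail.
The filler 'what' is interpreted as the direct object of 'store'. The gap is right after 'store'.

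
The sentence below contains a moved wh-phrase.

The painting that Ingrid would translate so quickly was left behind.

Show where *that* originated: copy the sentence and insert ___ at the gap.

'that' functions as the direct object of 'translate'. The gap is right after 'translate'.

The painting that Ingrid would translate ___ so quickly was left behind.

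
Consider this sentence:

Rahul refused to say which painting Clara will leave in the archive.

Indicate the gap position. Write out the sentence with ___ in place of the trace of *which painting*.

Rahul refused to say which painting Clara will leave ___ in the archive.

In situ: Clara will leave which painting in the archive.
'which painting' functions as the direct object of 'leave'. The gap is right after 'leave'.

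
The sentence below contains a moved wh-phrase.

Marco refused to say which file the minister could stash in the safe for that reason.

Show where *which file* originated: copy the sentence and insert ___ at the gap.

Marco refused to say which file the minister could stash ___ in the safe for that reason.

Pre-movement form: The minister could stash which file in the safe for that reason.
The filler 'which file' is interpreted as the direct object of 'stash'. The gap is right after 'stash'.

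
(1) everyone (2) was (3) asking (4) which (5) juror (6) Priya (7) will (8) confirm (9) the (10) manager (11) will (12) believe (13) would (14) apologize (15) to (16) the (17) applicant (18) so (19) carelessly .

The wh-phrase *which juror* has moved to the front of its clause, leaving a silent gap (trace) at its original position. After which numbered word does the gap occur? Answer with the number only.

12

Before movement: Priya will confirm the manager will believe which juror would apologize to the applicant so carelessly.
'which juror' is the subject of the clause embedded under 'believe'. It moves to the left edge, and the trace sits right after 'believe':
Everyone was asking which juror Priya will confirm the manager will believe ___ would apologize to the applicant so carelessly.
'believe' is word 12.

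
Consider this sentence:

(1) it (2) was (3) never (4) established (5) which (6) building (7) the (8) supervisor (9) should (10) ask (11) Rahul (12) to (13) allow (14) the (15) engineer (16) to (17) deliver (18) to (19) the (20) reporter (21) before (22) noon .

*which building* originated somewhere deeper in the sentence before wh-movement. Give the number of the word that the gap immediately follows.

In situ: The supervisor should ask Rahul to allow the engineer to deliver which building to the reporter before noon.
'which building' is the direct object of 'deliver'. It moves to the left edge, and the trace sits right after 'deliver':
It was never established which building the supervisor should ask Rahul to allow the engineer to deliver ___ to the reporter before noon.
'deliver' is word 17.

17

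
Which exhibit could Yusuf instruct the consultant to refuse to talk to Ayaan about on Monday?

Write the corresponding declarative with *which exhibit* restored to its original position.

Yusuf could instruct the consultant to refuse to talk to Ayaan about which exhibit on Monday.

The filler 'which exhibit' is interpreted as the object of the preposition 'about'. Wh-movement fronts it, leaving a gap right after 'about':
Which exhibit could Yusuf instruct the consultant to refuse to talk to Ayaan about ___ on Monday?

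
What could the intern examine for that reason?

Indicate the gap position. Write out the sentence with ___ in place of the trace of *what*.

What could the intern examine ___ for that reason?

Pre-movement form: The intern could examine what for that reason.
The filler 'what' is interpreted as the direct object of 'examine'. The gap is right after 'examine'.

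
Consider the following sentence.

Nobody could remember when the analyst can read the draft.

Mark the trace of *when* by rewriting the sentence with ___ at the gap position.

Underlying clause: The analyst can read the draft when.
The filler 'when' is interpreted as the temporal adjunct. The gap is right after 'draft'.

Nobody could remember when the analyst can read the draft ___.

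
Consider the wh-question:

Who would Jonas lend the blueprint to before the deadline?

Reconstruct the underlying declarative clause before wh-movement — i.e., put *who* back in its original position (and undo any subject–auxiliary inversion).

'who' functions as the object of the preposition 'to' (recipient of 'lend'). Wh-movement fronts it, leaving a gap right after 'to':
Who would Jonas lend the blueprint to ___ before the deadline?

Jonas would lend the blueprint to who before the deadline.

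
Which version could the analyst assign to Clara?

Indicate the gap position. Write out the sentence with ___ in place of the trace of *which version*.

Underlying clause: The analyst could assign which version to Clara.
The filler 'which version' is interpreted as the direct object of 'assign'. The gap is right after 'assign'.

Which version could the analyst assign ___ to Clara?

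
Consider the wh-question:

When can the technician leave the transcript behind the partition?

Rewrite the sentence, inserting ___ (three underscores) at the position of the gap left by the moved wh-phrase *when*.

Underlying clause: The technician can leave the transcript behind the partition when.
The filler 'when' is interpreted as the temporal adjunct. The gap is right after 'partition'.

When can the technician leave the transcript behind the partition ___?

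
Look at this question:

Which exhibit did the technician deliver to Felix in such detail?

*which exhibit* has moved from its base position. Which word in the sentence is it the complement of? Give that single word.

deliver

Before movement: The technician did deliver which exhibit to Felix in such detail.
The filler 'which exhibit' is interpreted as the direct object of 'deliver'. Fronting leaves a gap immediately after 'deliver':
Which exhibit did the technician deliver ___ to Felix in such detail?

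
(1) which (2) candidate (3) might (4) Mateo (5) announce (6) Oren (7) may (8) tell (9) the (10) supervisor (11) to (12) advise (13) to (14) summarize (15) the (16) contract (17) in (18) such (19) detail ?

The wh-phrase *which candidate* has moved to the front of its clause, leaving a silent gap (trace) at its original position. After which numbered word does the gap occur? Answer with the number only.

In situ: Mateo might announce Oren may tell the supervisor to advise which candidate to summarize the contract in such detail.
'which candidate' is the direct object of 'advise'. It moves to the left edge, and the trace sits right after 'advise':
Which candidate might Mateo announce Oren may tell the supervisor to advise ___ to summarize the contract in such detail?
'advise' is word 12.

12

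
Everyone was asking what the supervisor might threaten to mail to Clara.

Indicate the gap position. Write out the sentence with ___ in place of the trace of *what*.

Underlying clause: The supervisor might threaten to mail what to Clara.
The filler 'what' is interpreted as the direct object of 'mail'. The gap is right after 'mail'.

Everyone was asking what the supervisor might threaten to mail ___ to Clara.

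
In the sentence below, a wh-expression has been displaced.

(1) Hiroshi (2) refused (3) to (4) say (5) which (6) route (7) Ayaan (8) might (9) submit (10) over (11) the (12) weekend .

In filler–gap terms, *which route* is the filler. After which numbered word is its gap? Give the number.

9

Pre-movement form: Ayaan might submit which route over the weekend.
The filler 'which route' is interpreted as the direct object of 'submit'. It moves to the left edge, and the trace sits right after 'submit':
Hiroshi refused to say which route Ayaan might submit ___ over the weekend.
'submit' is word 9.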